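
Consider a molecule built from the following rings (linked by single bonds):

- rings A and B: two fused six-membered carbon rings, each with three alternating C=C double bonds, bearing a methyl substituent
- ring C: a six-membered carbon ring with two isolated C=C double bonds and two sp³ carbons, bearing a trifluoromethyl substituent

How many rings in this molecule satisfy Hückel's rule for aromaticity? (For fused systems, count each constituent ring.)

2

Rings A and B form a fused bicyclic system with 10 sp² atoms and 10 π electrons from ring double bonds. 10 = 4(2)+2, so the system is aromatic and both rings count as aromatic (naphthalene).
Ring C has two sp³ carbons, so it is not fully conjugated — not aromatic (1,4-cyclohexadiene).
Aromatic: A, B. Total: 2.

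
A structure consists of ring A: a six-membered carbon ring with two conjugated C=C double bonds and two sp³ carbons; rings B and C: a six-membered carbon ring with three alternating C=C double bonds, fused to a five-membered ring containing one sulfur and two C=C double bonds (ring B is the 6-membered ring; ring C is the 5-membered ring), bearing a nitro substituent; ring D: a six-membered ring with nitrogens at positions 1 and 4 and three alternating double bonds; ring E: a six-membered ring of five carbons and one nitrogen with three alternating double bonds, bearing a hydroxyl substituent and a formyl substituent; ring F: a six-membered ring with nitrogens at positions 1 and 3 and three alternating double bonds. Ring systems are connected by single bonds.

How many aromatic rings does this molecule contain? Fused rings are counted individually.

Ring A has two sp³ carbons, so it is not fully conjugated — not aromatic (1,3-cyclohexadiene).
Rings B and C form a fused bicyclic system (with one sulfur) with 9 sp² atoms and 10 π electrons from ring double bonds plus a heteroatom lone pair. 10 = 4(2)+2, so the system is aromatic and both rings count as aromatic (benzothiophene).
Ring D has a continuous p-orbital overlap around the ring; 3 ring double bonds give 6 π electrons. That satisfies 4n+2 with n=1, so ring D is aromatic (pyrazine).
Ring E is fully conjugated (every ring atom contributes a p orbital); 3 ring double bonds give 6 π electrons. Since 6 = 4n+2 (n=1), ring E is aromatic (pyridine).
Ring F is fully conjugated (every ring atom contributes a p orbital); 3 ring double bonds give 6 π electrons. 6 = 4(1)+2, so ring F is aromatic (pyrimidine).
Aromatic: B, C, D, E, F. Total: 5.

5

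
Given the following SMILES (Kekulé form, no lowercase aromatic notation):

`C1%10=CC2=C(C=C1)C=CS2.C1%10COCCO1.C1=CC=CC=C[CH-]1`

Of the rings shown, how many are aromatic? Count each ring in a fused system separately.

2

The SMILES encodes a six-membered carbon ring with three alternating C=C double bonds, fused to a five-membered ring containing one sulfur and two C=C double bonds; a six-membered saturated ring with oxygens at positions 1 and 4; a seven-membered all-carbon ring bearing a negative charge on one carbon, with three C=C double bonds.
The fused 6/5-membered bicyclic (with one sulfur) is a single π system with 9 sp² atoms and 10 π electrons from ring double bonds plus a heteroatom lone pair. 10 = 4(2)+2, so the system is aromatic and both rings count as aromatic (benzothiophene).
The 6-membered ring with two oxygens (1,4) has only sp³ atoms, so it is not fully conjugated — not aromatic (1,4-dioxane).
The 7-membered ring has only sp² ring atoms; a planar conformation would have a fully conjugated π system of 8 electrons. But 8 = 4(2), which is 4n not 4n+2, so it is not aromatic (cycloheptatrienyl anion).
2 of the 4 rings are aromatic. Total: 2.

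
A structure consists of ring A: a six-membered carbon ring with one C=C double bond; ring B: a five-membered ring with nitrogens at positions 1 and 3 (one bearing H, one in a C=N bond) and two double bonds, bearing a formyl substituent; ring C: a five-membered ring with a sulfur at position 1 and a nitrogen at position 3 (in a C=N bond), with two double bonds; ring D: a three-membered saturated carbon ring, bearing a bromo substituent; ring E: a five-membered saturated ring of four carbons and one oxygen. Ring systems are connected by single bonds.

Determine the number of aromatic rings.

2

Ring A has four sp³ carbons, so it is not fully conjugated — not aromatic (cyclohexene).
Ring B is planar and fully conjugated; 2 ring double bonds (4 π electrons) plus a heteroatom lone pair (2) give 6 π electrons. That satisfies 4n+2 with n=1, so ring B is aromatic (imidazole).
Ring C has a continuous p-orbital overlap around the ring; 2 ring double bonds (4 π electrons) plus a heteroatom lone pair (2) give 6 π electrons. That satisfies 4n+2 with n=1, so ring C is aromatic (thiazole).
Ring D has only sp³ atoms, so it is not fully conjugated — not aromatic (cyclopropane).
Ring E has only sp³ atoms, so it is not fully conjugated — not aromatic (tetrahydrofuran).
Aromatic: B, C. Total: 2.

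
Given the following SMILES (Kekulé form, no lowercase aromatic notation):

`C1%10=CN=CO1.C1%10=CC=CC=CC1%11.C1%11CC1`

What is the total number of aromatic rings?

1

The SMILES encodes a five-membered ring with an oxygen at position 1 and a nitrogen at position 3 (in a C=N bond), with two double bonds; a seven-membered carbon ring with three C=C double bonds and one sp³ carbon; a three-membered saturated carbon ring.
The 5-membered ring with one oxygen and one =N– is fully conjugated (every ring atom contributes a p orbital); 2 ring double bonds (4 π electrons) plus a heteroatom lone pair (2) give 6 π electrons. Since 6 = 4n+2 (n=1), it is aromatic (oxazole).
The 7-membered ring has one sp³ carbon, so it is not fully conjugated — not aromatic (cycloheptatriene).
The 3-membered ring has only sp³ atoms, so it is not fully conjugated — not aromatic (cyclopropane).
1 of the 3 rings is aromatic. Total: 1.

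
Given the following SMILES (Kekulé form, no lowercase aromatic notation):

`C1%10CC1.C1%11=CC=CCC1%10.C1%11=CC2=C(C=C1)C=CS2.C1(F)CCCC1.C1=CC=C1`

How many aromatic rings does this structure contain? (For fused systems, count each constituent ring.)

The SMILES encodes a three-membered saturated carbon ring; a six-membered carbon ring with two conjugated C=C double bonds and two sp³ carbons; a six-membered carbon ring with three alternating C=C double bonds, fused to a five-membered ring containing one sulfur and two C=C double bonds; a five-membered saturated carbon ring; a four-membered carbon ring with two alternating C=C double bonds.
The 3-membered ring has only sp³ atoms, so it is not fully conjugated — not aromatic (cyclopropane).
The 6-membered ring has two sp³ carbons, so it is not fully conjugated — not aromatic (1,3-cyclohexadiene).
The fused 6/5-membered bicyclic (with one sulfur) is a single π system with 9 sp² atoms and 10 π electrons from ring double bonds plus a heteroatom lone pair. 10 = 4(2)+2, so the system is aromatic and both rings count as aromatic (benzothiophene).
The 5-membered ring has only sp³ atoms, so it is not fully conjugated — not aromatic (cyclopentane).
The 4-membered ring has only sp² ring atoms; a planar conformation would have a fully conjugated π system of 4 electrons. But 4 = 4(1), which is 4n not 4n+2, so it is not aromatic (cyclobutadiene) — cyclobutadiene is antiaromatic and distorts to a rectangle.
2 of the 6 rings are aromatic. Total: 2.

2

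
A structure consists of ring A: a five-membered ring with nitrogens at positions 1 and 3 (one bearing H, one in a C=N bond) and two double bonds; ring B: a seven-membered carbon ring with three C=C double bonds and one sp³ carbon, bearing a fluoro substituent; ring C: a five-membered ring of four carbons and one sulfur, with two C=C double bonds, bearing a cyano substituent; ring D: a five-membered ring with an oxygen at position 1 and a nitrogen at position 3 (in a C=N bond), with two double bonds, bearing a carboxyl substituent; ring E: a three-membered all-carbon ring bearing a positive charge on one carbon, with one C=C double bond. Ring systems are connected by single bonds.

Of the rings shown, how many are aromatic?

4

Ring A is planar and fully conjugated; 2 ring double bonds (4 π electrons) plus a heteroatom lone pair (2) give 6 π electrons. 6 = 4(1)+2, so ring A is aromatic (imidazole).
Ring B has one sp³ carbon, so it is not fully conjugated — not aromatic (cycloheptatriene).
Ring C is fully conjugated (every ring atom contributes a p orbital); 2 ring double bonds (4 π electrons) plus a heteroatom lone pair (2) give 6 π electrons. That satisfies 4n+2 with n=1, so ring C is aromatic (thiophene).
Ring D is fully conjugated (every ring atom contributes a p orbital); 2 ring double bonds (4 π electrons) plus a heteroatom lone pair (2) give 6 π electrons. Since 6 = 4n+2 (n=1), ring D is aromatic (oxazole).
Ring E is planar and fully conjugated; 1 ring double bond (2 π electrons) plus the carbocation's empty p orbital (0, but keeps the ring conjugated) give 2 π electrons. That satisfies 4n+2 with n=0, so ring E is aromatic (cyclopropenyl cation).
Aromatic: A, C, D, E. Total: 4.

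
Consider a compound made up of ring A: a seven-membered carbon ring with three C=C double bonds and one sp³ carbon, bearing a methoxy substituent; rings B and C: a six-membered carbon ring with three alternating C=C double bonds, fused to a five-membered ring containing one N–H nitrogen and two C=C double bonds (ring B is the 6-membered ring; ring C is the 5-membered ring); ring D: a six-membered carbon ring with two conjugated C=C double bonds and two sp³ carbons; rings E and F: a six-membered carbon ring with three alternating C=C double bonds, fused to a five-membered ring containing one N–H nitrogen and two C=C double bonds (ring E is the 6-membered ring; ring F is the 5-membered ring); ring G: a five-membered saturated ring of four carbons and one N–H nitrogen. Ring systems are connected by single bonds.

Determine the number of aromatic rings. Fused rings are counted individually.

4

Ring A has one sp³ carbon, so it is not fully conjugated — not aromatic (cycloheptatriene).
Rings B and C form a fused bicyclic system (with one N–H) with 9 sp² atoms and 10 π electrons from ring double bonds plus a heteroatom lone pair. 10 = 4(2)+2, so the system is aromatic and both rings count as aromatic (indole).
Ring D has two sp³ carbons, so it is not fully conjugated — not aromatic (1,3-cyclohexadiene).
Rings E and F form a fused bicyclic system (with one N–H) with 9 sp² atoms and 10 π electrons from ring double bonds plus a heteroatom lone pair. 10 = 4(2)+2, so the system is aromatic and both rings count as aromatic (indole).
Ring G has only sp³ atoms, so it is not fully conjugated — not aromatic (pyrrolidine).
Aromatic: B, C, E, F. Total: 4.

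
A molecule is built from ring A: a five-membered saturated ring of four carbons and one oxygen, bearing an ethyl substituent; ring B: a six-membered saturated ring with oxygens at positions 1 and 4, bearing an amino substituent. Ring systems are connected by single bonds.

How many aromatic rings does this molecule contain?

Ring A has only sp³ atoms, so it is not fully conjugated — not aromatic (tetrahydrofuran).
Ring B has only sp³ atoms, so it is not fully conjugated — not aromatic (1,4-dioxane).
No ring is aromatic. Total: 0.

0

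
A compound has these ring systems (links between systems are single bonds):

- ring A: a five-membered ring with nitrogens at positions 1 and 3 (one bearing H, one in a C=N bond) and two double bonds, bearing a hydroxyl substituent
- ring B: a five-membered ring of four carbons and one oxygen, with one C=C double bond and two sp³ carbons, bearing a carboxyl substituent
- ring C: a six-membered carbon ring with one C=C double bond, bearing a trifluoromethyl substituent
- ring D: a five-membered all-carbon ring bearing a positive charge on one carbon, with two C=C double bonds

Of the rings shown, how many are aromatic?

Ring A is fully conjugated (every ring atom contributes a p orbital); 2 ring double bonds (4 π electrons) plus a heteroatom lone pair (2) give 6 π electrons. That satisfies 4n+2 with n=1, so ring A is aromatic (imidazole).
Ring B has two sp³ carbons, so it is not fully conjugated — not aromatic (2,3-dihydrofuran).
Ring C has four sp³ carbons, so it is not fully conjugated — not aromatic (cyclohexene).
Ring D has only sp² ring atoms; a planar conformation would have a fully conjugated π system of 4 electrons. But 4 = 4(1), which is 4n not 4n+2, so ring D is not aromatic (cyclopentadienyl cation).
Aromatic: A. Total: 1.

1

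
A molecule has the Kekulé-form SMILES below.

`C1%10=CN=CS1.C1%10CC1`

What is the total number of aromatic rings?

The SMILES encodes a five-membered ring with a sulfur at position 1 and a nitrogen at position 3 (in a C=N bond), with two double bonds; a three-membered saturated carbon ring.
The 5-membered ring with one sulfur and one =N– is planar and fully conjugated; 2 ring double bonds (4 π electrons) plus a heteroatom lone pair (2) give 6 π electrons. Since 6 = 4n+2 (n=1), it is aromatic (thiazole).
The 3-membered ring has only sp³ atoms, so it is not fully conjugated — not aromatic (cyclopropane).
1 of the 2 rings is aromatic. Total: 1.

1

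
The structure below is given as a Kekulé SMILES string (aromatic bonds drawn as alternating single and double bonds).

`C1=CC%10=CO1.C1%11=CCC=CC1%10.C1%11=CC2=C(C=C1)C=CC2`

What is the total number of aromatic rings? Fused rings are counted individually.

The SMILES encodes a five-membered ring of four carbons and one oxygen, with two C=C double bonds; a six-membered carbon ring with two isolated C=C double bonds and two sp³ carbons; a six-membered carbon ring with three alternating C=C double bonds, fused to a five-membered carbon ring containing one C=C double bond and one sp³ carbon.
The 5-membered ring with one oxygen has a continuous p-orbital overlap around the ring; 2 ring double bonds (4 π electrons) plus a heteroatom lone pair (2) give 6 π electrons. 6 = 4(1)+2, so it is aromatic (furan).
The 6-membered ring has two sp³ carbons, so it is not fully conjugated — not aromatic (1,4-cyclohexadiene).
The second 6-membered ring has a continuous p-orbital overlap around the ring; 3 ring double bonds give 6 π electrons. Since 6 = 4n+2 (n=1), it is aromatic (benzene ring).
The 5-membered ring has one sp³ carbon, so it is not fully conjugated — not aromatic (cyclopentene ring).
2 of the 4 rings are aromatic. Total: 2.

2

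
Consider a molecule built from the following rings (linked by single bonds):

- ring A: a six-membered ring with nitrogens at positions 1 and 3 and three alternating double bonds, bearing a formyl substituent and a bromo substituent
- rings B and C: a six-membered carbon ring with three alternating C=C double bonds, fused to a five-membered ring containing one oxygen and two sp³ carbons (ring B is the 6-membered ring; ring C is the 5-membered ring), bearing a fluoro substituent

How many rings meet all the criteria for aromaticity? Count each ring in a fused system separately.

Ring A is fully conjugated (every ring atom contributes a p orbital); 3 ring double bonds give 6 π electrons. That satisfies 4n+2 with n=1, so ring A is aromatic (pyrimidine).
Ring B is planar and fully conjugated; 3 ring double bonds give 6 π electrons. That satisfies 4n+2 with n=1, so ring B is aromatic (benzene ring).
Ring C has two sp³ carbons, so it is not fully conjugated — not aromatic (oxolane ring).
Aromatic: A, B. Total: 2.

2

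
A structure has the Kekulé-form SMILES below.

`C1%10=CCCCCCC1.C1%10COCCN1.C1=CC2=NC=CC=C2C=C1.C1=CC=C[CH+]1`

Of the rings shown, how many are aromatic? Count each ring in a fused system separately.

The SMILES encodes an eight-membered carbon ring with one C=C double bond; a six-membered saturated ring with an oxygen and an N–H nitrogen at positions 1 and 4; two fused six-membered rings, each with three alternating double bonds; one ring is all carbon and the other has one ring nitrogen; a five-membered all-carbon ring bearing a positive charge on one carbon, with two C=C double bonds.
The 8-membered ring has six sp³ carbons, so it is not fully conjugated — not aromatic (cyclooctene).
The 6-membered ring with one oxygen and one N–H (1,4) has only sp³ atoms, so it is not fully conjugated — not aromatic (morpholine).
The fused 6/6-membered bicyclic (with one nitrogen) is a single π system with 10 sp² atoms and 10 π electrons from ring double bonds. 10 = 4(2)+2, so the system is aromatic and both rings count as aromatic (quinoline).
The 5-membered ring has only sp² ring atoms; a planar conformation would have a fully conjugated π system of 4 electrons. But 4 = 4(1), which is 4n not 4n+2, so it is not aromatic (cyclopentadienyl cation).
2 of the 5 rings are aromatic. Total: 2.

2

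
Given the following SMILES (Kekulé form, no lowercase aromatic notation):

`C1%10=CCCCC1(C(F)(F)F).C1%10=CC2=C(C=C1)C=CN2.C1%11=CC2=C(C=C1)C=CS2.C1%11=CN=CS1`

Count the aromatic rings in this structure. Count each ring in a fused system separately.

5

The SMILES encodes a six-membered carbon ring with one C=C double bond; a six-membered carbon ring with three alternating C=C double bonds, fused to a five-membered ring containing one N–H nitrogen and two C=C double bonds; a six-membered carbon ring with three alternating C=C double bonds, fused to a five-membered ring containing one sulfur and two C=C double bonds; a five-membered ring with a sulfur at position 1 and a nitrogen at position 3 (in a C=N bond), with two double bonds.
The 6-membered ring has four sp³ carbons, so it is not fully conjugated — not aromatic (cyclohexene).
The fused 6/5-membered bicyclic (with one N–H) is a single π system with 9 sp² atoms and 10 π electrons from ring double bonds plus a heteroatom lone pair. 10 = 4(2)+2, so the system is aromatic and both rings count as aromatic (indole).
The fused 6/5-membered bicyclic (with one sulfur) is a single π system with 9 sp² atoms and 10 π electrons from ring double bonds plus a heteroatom lone pair. 10 = 4(2)+2, so the system is aromatic and both rings count as aromatic (benzothiophene).
The 5-membered ring with one sulfur and one =N– is fully conjugated (every ring atom contributes a p orbital); 2 ring double bonds (4 π electrons) plus a heteroatom lone pair (2) give 6 π electrons. That satisfies 4n+2 with n=1, so it is aromatic (thiazole).
5 of the 6 rings are aromatic. Total: 5.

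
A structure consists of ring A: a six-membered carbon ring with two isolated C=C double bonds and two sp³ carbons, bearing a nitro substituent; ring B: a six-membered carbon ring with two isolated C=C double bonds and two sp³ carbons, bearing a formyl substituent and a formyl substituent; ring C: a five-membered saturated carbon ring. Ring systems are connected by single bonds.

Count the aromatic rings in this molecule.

0

Ring A has two sp³ carbons, so it is not fully conjugated — not aromatic (1,4-cyclohexadiene).
Ring B has two sp³ carbons, so it is not fully conjugated — not aromatic (1,4-cyclohexadiene).
Ring C has only sp³ atoms, so it is not fully conjugated — not aromatic (cyclopentane).
No ring is aromatic. Total: 0.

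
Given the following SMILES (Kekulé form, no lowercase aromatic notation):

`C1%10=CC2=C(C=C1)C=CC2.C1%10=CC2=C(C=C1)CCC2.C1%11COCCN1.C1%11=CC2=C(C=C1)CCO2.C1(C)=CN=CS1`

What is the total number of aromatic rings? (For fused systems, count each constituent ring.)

4

The SMILES encodes a six-membered carbon ring with three alternating C=C double bonds, fused to a five-membered carbon ring containing one C=C double bond and one sp³ carbon; a six-membered carbon ring with three alternating C=C double bonds, fused to a saturated five-membered carbon ring; a six-membered saturated ring with an oxygen and an N–H nitrogen at positions 1 and 4; a six-membered carbon ring with three alternating C=C double bonds, fused to a five-membered ring containing one oxygen and two sp³ carbons; a five-membered ring with a sulfur at position 1 and a nitrogen at position 3 (in a C=N bond), with two double bonds.
The 6-membered ring is fully conjugated (every ring atom contributes a p orbital); 3 ring double bonds give 6 π electrons. Since 6 = 4n+2 (n=1), it is aromatic (benzene ring).
The 5-membered ring has one sp³ carbon, so it is not fully conjugated — not aromatic (cyclopentene ring).
The second 6-membered ring has a continuous p-orbital overlap around the ring; 3 ring double bonds give 6 π electrons. 6 = 4(1)+2, so it is aromatic (benzene ring).
The second 5-membered ring has three sp³ carbons, so it is not fully conjugated — not aromatic (cyclopentane ring).
The 6-membered ring with one oxygen and one N–H (1,4) has only sp³ atoms, so it is not fully conjugated — not aromatic (morpholine).
The third 6-membered ring is planar and fully conjugated; 3 ring double bonds give 6 π electrons. 6 = 4(1)+2, so it is aromatic (benzene ring).
The 5-membered ring with one oxygen has two sp³ carbons, so it is not fully conjugated — not aromatic (oxolane ring).
The 5-membered ring with one sulfur and one =N– has a continuous p-orbital overlap around the ring; 2 ring double bonds (4 π electrons) plus a heteroatom lone pair (2) give 6 π electrons. Since 6 = 4n+2 (n=1), it is aromatic (thiazole).
4 of the 8 rings are aromatic. Total: 4.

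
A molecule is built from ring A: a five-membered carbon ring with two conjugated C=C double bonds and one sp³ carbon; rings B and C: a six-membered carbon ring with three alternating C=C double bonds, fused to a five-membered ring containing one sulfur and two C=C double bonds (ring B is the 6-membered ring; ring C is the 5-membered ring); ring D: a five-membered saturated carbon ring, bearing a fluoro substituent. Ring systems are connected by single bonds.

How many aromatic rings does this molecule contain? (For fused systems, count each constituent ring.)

2

Ring A has one sp³ carbon, so it is not fully conjugated — not aromatic (cyclopentadiene).
Rings B and C form a fused bicyclic system (with one sulfur) with 9 sp² atoms and 10 π electrons from ring double bonds plus a heteroatom lone pair. 10 = 4(2)+2, so the system is aromatic and both rings count as aromatic (benzothiophene).
Ring D has only sp³ atoms, so it is not fully conjugated — not aromatic (cyclopentane).
Aromatic: B, C. Total: 2.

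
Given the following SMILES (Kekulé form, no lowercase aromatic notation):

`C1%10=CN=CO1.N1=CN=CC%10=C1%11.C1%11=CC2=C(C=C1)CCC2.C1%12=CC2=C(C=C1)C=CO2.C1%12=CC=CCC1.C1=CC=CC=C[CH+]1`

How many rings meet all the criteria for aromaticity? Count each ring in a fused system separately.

The SMILES encodes a five-membered ring with an oxygen at position 1 and a nitrogen at position 3 (in a C=N bond), with two double bonds; a six-membered ring with nitrogens at positions 1 and 3 and three alternating double bonds; a six-membered carbon ring with three alternating C=C double bonds, fused to a saturated five-membered carbon ring; a six-membered carbon ring with three alternating C=C double bonds, fused to a five-membered ring containing one oxygen and two C=C double bonds; a six-membered carbon ring with two conjugated C=C double bonds and two sp³ carbons; a seven-membered all-carbon ring bearing a positive charge on one carbon, with three C=C double bonds.
The 5-membered ring with one oxygen and one =N– has a continuous p-orbital overlap around the ring; 2 ring double bonds (4 π electrons) plus a heteroatom lone pair (2) give 6 π electrons. Since 6 = 4n+2 (n=1), it is aromatic (oxazole).
The 6-membered ring with two nitrogens (1,3) is planar and fully conjugated; 3 ring double bonds give 6 π electrons. Since 6 = 4n+2 (n=1), it is aromatic (pyrimidine).
The 6-membered ring is planar and fully conjugated; 3 ring double bonds give 6 π electrons. Since 6 = 4n+2 (n=1), it is aromatic (benzene ring).
The 5-membered ring has three sp³ carbons, so it is not fully conjugated — not aromatic (cyclopentane ring).
The fused 6/5-membered bicyclic (with one oxygen) is a single π system with 9 sp² atoms and 10 π electrons from ring double bonds plus a heteroatom lone pair. 10 = 4(2)+2, so the system is aromatic and both rings count as aromatic (benzofuran).
The second 6-membered ring has two sp³ carbons, so it is not fully conjugated — not aromatic (1,3-cyclohexadiene).
The 7-membered ring is fully conjugated (every ring atom contributes a p orbital); 3 ring double bonds (6 π electrons) plus the carbocation's empty p orbital (0, but keeps the ring conjugated) give 6 π electrons. Since 6 = 4n+2 (n=1), it is aromatic (tropylium cation).
6 of the 8 rings are aromatic. Total: 6.

6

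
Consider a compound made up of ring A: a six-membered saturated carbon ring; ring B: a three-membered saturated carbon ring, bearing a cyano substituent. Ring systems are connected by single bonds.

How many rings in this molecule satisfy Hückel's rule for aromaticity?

Ring A has only sp³ atoms, so it is not fully conjugated — not aromatic (cyclohexane).
Ring B has only sp³ atoms, so it is not fully conjugated — not aromatic (cyclopropane).
No ring is aromatic. Total: 0.

0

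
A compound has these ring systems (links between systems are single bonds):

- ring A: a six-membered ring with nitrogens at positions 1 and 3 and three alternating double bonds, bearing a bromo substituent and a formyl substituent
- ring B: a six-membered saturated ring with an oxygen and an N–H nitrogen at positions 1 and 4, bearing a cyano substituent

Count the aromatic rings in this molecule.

Ring A is fully conjugated (every ring atom contributes a p orbital); 3 ring double bonds give 6 π electrons. Since 6 = 4n+2 (n=1), ring A is aromatic (pyrimidine).
Ring B has only sp³ atoms, so it is not fully conjugated — not aromatic (morpholine).
Aromatic: A. Total: 1.

1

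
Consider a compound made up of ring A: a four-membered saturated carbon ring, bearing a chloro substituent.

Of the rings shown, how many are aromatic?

Ring A has only sp³ atoms, so it is not fully conjugated — not aromatic (cyclobutane).

0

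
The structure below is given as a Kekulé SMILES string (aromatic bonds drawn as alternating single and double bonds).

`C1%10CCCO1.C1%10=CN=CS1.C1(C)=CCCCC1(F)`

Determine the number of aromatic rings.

1

The SMILES encodes a five-membered saturated ring of four carbons and one oxygen; a five-membered ring with a sulfur at position 1 and a nitrogen at position 3 (in a C=N bond), with two double bonds; a six-membered carbon ring with one C=C double bond.
The 5-membered ring with one oxygen has only sp³ atoms, so it is not fully conjugated — not aromatic (tetrahydrofuran).
The 5-membered ring with one sulfur and one =N– is fully conjugated (every ring atom contributes a p orbital); 2 ring double bonds (4 π electrons) plus a heteroatom lone pair (2) give 6 π electrons. 6 = 4(1)+2, so it is aromatic (thiazole).
The 6-membered ring has four sp³ carbons, so it is not fully conjugated — not aromatic (cyclohexene).
1 of the 3 rings is aromatic. Total: 1.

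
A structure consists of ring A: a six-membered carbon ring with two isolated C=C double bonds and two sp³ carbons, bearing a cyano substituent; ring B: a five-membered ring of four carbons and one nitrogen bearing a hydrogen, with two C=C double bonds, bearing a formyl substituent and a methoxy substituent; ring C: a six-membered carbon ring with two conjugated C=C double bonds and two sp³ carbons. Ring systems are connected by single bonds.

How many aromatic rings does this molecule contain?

Ring A has two sp³ carbons, so it is not fully conjugated — not aromatic (1,4-cyclohexadiene).
Ring B has a continuous p-orbital overlap around the ring; 2 ring double bonds (4 π electrons) plus a heteroatom lone pair (2) give 6 π electrons. Since 6 = 4n+2 (n=1), ring B is aromatic (pyrrole).
Ring C has two sp³ carbons, so it is not fully conjugated — not aromatic (1,3-cyclohexadiene).
Aromatic: B. Total: 1.

1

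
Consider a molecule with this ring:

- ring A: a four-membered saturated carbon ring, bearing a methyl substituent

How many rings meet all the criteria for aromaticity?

0

Ring A has only sp³ atoms, so it is not fully conjugated — not aromatic (cyclobutane).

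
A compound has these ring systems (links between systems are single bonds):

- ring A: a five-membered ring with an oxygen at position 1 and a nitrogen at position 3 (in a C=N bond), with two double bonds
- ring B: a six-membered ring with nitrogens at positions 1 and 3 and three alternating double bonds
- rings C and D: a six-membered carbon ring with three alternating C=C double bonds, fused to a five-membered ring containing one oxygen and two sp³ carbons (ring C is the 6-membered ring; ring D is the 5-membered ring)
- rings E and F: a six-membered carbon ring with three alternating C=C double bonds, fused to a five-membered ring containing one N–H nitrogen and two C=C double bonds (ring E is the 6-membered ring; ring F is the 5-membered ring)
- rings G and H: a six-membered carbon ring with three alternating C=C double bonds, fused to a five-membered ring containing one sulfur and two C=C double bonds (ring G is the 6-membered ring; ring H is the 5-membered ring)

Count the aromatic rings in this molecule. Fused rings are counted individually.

7

Ring A is fully conjugated (every ring atom contributes a p orbital); 2 ring double bonds (4 π electrons) plus a heteroatom lone pair (2) give 6 π electrons. That satisfies 4n+2 with n=1, so ring A is aromatic (oxazole).
Ring B is fully conjugated (every ring atom contributes a p orbital); 3 ring double bonds give 6 π electrons. That satisfies 4n+2 with n=1, so ring B is aromatic (pyrimidine).
Ring C is fully conjugated (every ring atom contributes a p orbital); 3 ring double bonds give 6 π electrons. That satisfies 4n+2 with n=1, so ring C is aromatic (benzene ring).
Ring D has two sp³ carbons, so it is not fully conjugated — not aromatic (oxolane ring).
Rings E and F form a fused bicyclic system (with one N–H) with 9 sp² atoms and 10 π electrons from ring double bonds plus a heteroatom lone pair. 10 = 4(2)+2, so the system is aromatic and both rings count as aromatic (indole).
Rings G and H form a fused bicyclic system (with one sulfur) with 9 sp² atoms and 10 π electrons from ring double bonds plus a heteroatom lone pair. 10 = 4(2)+2, so the system is aromatic and both rings count as aromatic (benzothiophene).
Aromatic: A, B, C, E, F, G, H. Total: 7.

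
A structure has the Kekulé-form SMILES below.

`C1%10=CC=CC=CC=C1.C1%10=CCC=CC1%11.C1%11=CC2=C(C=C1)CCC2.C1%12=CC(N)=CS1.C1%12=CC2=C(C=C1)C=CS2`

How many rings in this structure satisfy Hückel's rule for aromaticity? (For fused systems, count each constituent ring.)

The SMILES encodes an eight-membered carbon ring with four alternating C=C double bonds; a six-membered carbon ring with two isolated C=C double bonds and two sp³ carbons; a six-membered carbon ring with three alternating C=C double bonds, fused to a saturated five-membered carbon ring; a five-membered ring of four carbons and one sulfur, with two C=C double bonds; a six-membered carbon ring with three alternating C=C double bonds, fused to a five-membered ring containing one sulfur and two C=C double bonds.
The 8-membered ring has only sp² ring atoms; a planar conformation would have a fully conjugated π system of 8 electrons. But 8 = 4(2), which is 4n not 4n+2, so it is not aromatic (cyclooctatetraene) — cyclooctatetraene distorts into a non-planar tub to avoid antiaromaticity.
The 6-membered ring has two sp³ carbons, so it is not fully conjugated — not aromatic (1,4-cyclohexadiene).
The second 6-membered ring has a continuous p-orbital overlap around the ring; 3 ring double bonds give 6 π electrons. That satisfies 4n+2 with n=1, so it is aromatic (benzene ring).
The 5-membered ring has three sp³ carbons, so it is not fully conjugated — not aromatic (cyclopentane ring).
The 5-membered ring with one sulfur is planar and fully conjugated; 2 ring double bonds (4 π electrons) plus a heteroatom lone pair (2) give 6 π electrons. 6 = 4(1)+2, so it is aromatic (thiophene).
The fused 6/5-membered bicyclic (with one sulfur) is a single π system with 9 sp² atoms and 10 π electrons from ring double bonds plus a heteroatom lone pair. 10 = 4(2)+2, so the system is aromatic and both rings count as aromatic (benzothiophene).
4 of the 7 rings are aromatic. Total: 4.

4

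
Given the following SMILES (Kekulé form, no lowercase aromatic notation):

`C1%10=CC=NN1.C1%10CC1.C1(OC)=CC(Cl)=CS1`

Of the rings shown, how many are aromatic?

2

The SMILES encodes a five-membered ring with two adjacent nitrogens (one bearing H, one in a double bond) and two double bonds; a three-membered saturated carbon ring; a five-membered ring of four carbons and one sulfur, with two C=C double bonds.
The 5-membered ring with two adjacent nitrogens (one N–H, one =N–) has a continuous p-orbital overlap around the ring; 2 ring double bonds (4 π electrons) plus a heteroatom lone pair (2) give 6 π electrons. That satisfies 4n+2 with n=1, so it is aromatic (pyrazole).
The 3-membered ring has only sp³ atoms, so it is not fully conjugated — not aromatic (cyclopropane).
The 5-membered ring with one sulfur has a continuous p-orbital overlap around the ring; 2 ring double bonds (4 π electrons) plus a heteroatom lone pair (2) give 6 π electrons. Since 6 = 4n+2 (n=1), it is aromatic (thiophene).
2 of the 3 rings are aromatic. Total: 2.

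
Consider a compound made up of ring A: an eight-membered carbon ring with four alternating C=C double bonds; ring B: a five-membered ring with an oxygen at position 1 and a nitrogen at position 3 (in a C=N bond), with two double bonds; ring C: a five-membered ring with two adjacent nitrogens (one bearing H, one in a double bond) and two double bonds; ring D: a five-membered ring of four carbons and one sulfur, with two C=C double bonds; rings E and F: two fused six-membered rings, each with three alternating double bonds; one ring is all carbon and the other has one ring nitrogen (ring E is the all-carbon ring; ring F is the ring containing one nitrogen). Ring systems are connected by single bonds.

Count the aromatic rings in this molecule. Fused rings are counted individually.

5

Ring A has only sp² ring atoms; a planar conformation would have a fully conjugated π system of 8 electrons. But 8 = 4(2), which is 4n not 4n+2, so ring A is not aromatic (cyclooctatetraene) — cyclooctatetraene distorts into a non-planar tub to avoid antiaromaticity.
Ring B has a continuous p-orbital overlap around the ring; 2 ring double bonds (4 π electrons) plus a heteroatom lone pair (2) give 6 π electrons. 6 = 4(1)+2, so ring B is aromatic (oxazole).
Ring C is planar and fully conjugated; 2 ring double bonds (4 π electrons) plus a heteroatom lone pair (2) give 6 π electrons. That satisfies 4n+2 with n=1, so ring C is aromatic (pyrazole).
Ring D is planar and fully conjugated; 2 ring double bonds (4 π electrons) plus a heteroatom lone pair (2) give 6 π electrons. That satisfies 4n+2 with n=1, so ring D is aromatic (thiophene).
Rings E and F form a fused bicyclic system (with one nitrogen) with 10 sp² atoms and 10 π electrons from ring double bonds. 10 = 4(2)+2, so the system is aromatic and both rings count as aromatic (quinoline).
Aromatic: B, C, D, E, F. Total: 5.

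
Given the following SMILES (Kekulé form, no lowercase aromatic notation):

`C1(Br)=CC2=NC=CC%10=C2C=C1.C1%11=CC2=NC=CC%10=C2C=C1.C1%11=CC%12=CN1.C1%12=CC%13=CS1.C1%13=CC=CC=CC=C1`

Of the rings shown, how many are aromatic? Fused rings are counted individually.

6

The SMILES encodes two fused six-membered rings, each with three alternating double bonds; one ring is all carbon and the other has one ring nitrogen; two fused six-membered rings, each with three alternating double bonds; one ring is all carbon and the other has one ring nitrogen; a five-membered ring of four carbons and one nitrogen bearing a hydrogen, with two C=C double bonds; a five-membered ring of four carbons and one sulfur, with two C=C double bonds; an eight-membered carbon ring with four alternating C=C double bonds.
The fused 6/6-membered bicyclic (with one nitrogen) is a single π system with 10 sp² atoms and 10 π electrons from ring double bonds. 10 = 4(2)+2, so the system is aromatic and both rings count as aromatic (quinoline).
The fused 6/6-membered bicyclic (with one nitrogen) is a single π system with 10 sp² atoms and 10 π electrons from ring double bonds. 10 = 4(2)+2, so the system is aromatic and both rings count as aromatic (quinoline).
The 5-membered ring with one N–H has a continuous p-orbital overlap around the ring; 2 ring double bonds (4 π electrons) plus a heteroatom lone pair (2) give 6 π electrons. Since 6 = 4n+2 (n=1), it is aromatic (pyrrole).
The 5-membered ring with one sulfur is planar and fully conjugated; 2 ring double bonds (4 π electrons) plus a heteroatom lone pair (2) give 6 π electrons. 6 = 4(1)+2, so it is aromatic (thiophene).
The 8-membered ring has only sp² ring atoms; a planar conformation would have a fully conjugated π system of 8 electrons. But 8 = 4(2), which is 4n not 4n+2, so it is not aromatic (cyclooctatetraene) — cyclooctatetraene distorts into a non-planar tub to avoid antiaromaticity.
6 of the 7 rings are aromatic. Total: 6.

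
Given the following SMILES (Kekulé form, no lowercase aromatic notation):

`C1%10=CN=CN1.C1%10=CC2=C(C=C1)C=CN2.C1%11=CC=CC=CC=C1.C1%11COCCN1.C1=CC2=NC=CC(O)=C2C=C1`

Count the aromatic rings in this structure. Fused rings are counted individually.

The SMILES encodes a five-membered ring with nitrogens at positions 1 and 3 (one bearing H, one in a C=N bond) and two double bonds; a six-membered carbon ring with three alternating C=C double bonds, fused to a five-membered ring containing one N–H nitrogen and two C=C double bonds; an eight-membered carbon ring with four alternating C=C double bonds; a six-membered saturated ring with an oxygen and an N–H nitrogen at positions 1 and 4; two fused six-membered rings, each with three alternating double bonds; one ring is all carbon and the other has one ring nitrogen.
The 5-membered ring with two nitrogens (one N–H, one =N–) has a continuous p-orbital overlap around the ring; 2 ring double bonds (4 π electrons) plus a heteroatom lone pair (2) give 6 π electrons. 6 = 4(1)+2, so it is aromatic (imidazole).
The fused 6/5-membered bicyclic (with one N–H) is a single π system with 9 sp² atoms and 10 π electrons from ring double bonds plus a heteroatom lone pair. 10 = 4(2)+2, so the system is aromatic and both rings count as aromatic (indole).
The 8-membered ring has only sp² ring atoms; a planar conformation would have a fully conjugated π system of 8 electrons. But 8 = 4(2), which is 4n not 4n+2, so it is not aromatic (cyclooctatetraene) — cyclooctatetraene distorts into a non-planar tub to avoid antiaromaticity.
The 6-membered ring with one oxygen and one N–H (1,4) has only sp³ atoms, so it is not fully conjugated — not aromatic (morpholine).
The fused 6/6-membered bicyclic (with one nitrogen) is a single π system with 10 sp² atoms and 10 π electrons from ring double bonds. 10 = 4(2)+2, so the system is aromatic and both rings count as aromatic (quinoline).
5 of the 7 rings are aromatic. Total: 5.

5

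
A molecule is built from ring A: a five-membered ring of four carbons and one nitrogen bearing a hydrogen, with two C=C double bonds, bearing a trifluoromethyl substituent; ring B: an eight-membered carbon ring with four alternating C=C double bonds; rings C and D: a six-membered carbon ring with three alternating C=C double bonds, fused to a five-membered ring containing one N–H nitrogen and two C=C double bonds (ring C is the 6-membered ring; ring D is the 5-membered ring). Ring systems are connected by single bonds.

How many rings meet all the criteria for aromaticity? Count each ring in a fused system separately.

Ring A is fully conjugated (every ring atom contributes a p orbital); 2 ring double bonds (4 π electrons) plus a heteroatom lone pair (2) give 6 π electrons. Since 6 = 4n+2 (n=1), ring A is aromatic (pyrrole).
Ring B has only sp² ring atoms; a planar conformation would have a fully conjugated π system of 8 electrons. But 8 = 4(2), which is 4n not 4n+2, so ring B is not aromatic (cyclooctatetraene) — cyclooctatetraene distorts into a non-planar tub to avoid antiaromaticity.
Rings C and D form a fused bicyclic system (with one N–H) with 9 sp² atoms and 10 π electrons from ring double bonds plus a heteroatom lone pair. 10 = 4(2)+2, so the system is aromatic and both rings count as aromatic (indole).
Aromatic: A, C, D. Total: 3.

3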